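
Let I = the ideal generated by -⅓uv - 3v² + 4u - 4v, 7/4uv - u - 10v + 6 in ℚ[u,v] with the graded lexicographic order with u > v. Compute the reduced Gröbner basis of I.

G = {u² - 459/70u + 9/70v + 36/7, uv - 4/7u - 40/7v + 24/7, v² - 80/63u + 124/63v - 8/21}

f_1 = -⅓uv - 3v² + 4u - 4v, LT = uv.
f_2 = 7/4uv - u - 10v + 6, LT = uv.

S(f_1,f_2): lcm = uv. S = 9v² - 80/7u + 124/7v - 24/7.
  reduce S modulo (f_1, f_2):
  remainder 9v² - 80/7u + 124/7v - 24/7 ≠ 0; add g_3 = 9v² - 80/7u + 124/7v - 24/7 to the basis.

S(f_1,g_3): lcm = uv². S = 9v³ + 80/63u² - 880/63uv + 12v² + 8/21u.
  reduce S modulo (f_1, f_2, g_3):
  remainder 80/63u² - 408/49u + 8/49v + 320/49 ≠ 0; add g_4 = 80/63u² - 408/49u + 8/49v + 320/49 to the basis.

The other S-polynomials (S(f_2,g_3), S(f_1,g_4), S(f_2,g_4), S(g_3,g_4)) all reduce to 0 modulo the current basis, so we have a Gröbner basis.
Inter-reduce: drop elements whose leading term is divisible by another's, tail-reduce, and make monic.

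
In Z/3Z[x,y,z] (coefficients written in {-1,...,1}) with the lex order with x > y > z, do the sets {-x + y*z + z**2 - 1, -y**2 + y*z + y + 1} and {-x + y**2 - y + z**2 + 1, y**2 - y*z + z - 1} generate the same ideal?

No, the ideals differ.

Since reduced Gröbner bases are canonical representatives of ideals under a given ordering, it suffices to compute and compare them.
Buchberger on the first generating set:
f_1 = -x + y*z + z**2 - 1, LT = x.
f_2 = -y**2 + y*z + y + 1, LT = y**2.

The S-polynomials (S(f_1,f_2)) all reduce to 0 modulo the current basis, so we have a Gröbner basis.
Inter-reduce: drop elements whose leading term is divisible by another's, tail-reduce, and make monic.
Reduced Gröbner basis: {x - y*z - z**2 + 1, y**2 - y*z - y - 1}.

Buchberger on the second generating set:
h_1 = -x + y**2 - y + z**2 + 1, LT = x.
h_2 = y**2 - y*z + z - 1, LT = y**2.

The S-polynomials (S(h_1,h_2)) all reduce to 0 modulo the current basis, so we have a Gröbner basis.
Inter-reduce: drop elements whose leading term is divisible by another's, tail-reduce, and make monic.
Reduced Gröbner basis: {x - y*z + y - z**2 + z + 1, y**2 - y*z + z - 1}.

Since the reduced bases disagree, the two ideals are not the same.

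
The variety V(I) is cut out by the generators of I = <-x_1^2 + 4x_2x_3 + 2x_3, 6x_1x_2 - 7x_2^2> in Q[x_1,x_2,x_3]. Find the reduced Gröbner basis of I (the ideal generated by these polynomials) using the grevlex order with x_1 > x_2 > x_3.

G = {x_2^3 - 144/49x_2^2x_3 - 72/49x_2x_3, x_1^2 - 4x_2x_3 - 2x_3, x_1x_2 - 7/6x_2^2}

This is the nonlinear analogue of row-reducing a linear system.

f_1 = -x_1^2 + 4x_2x_3 + 2x_3, LT = x_1^2.
f_2 = 6x_1x_2 - 7x_2^2, LT = x_1x_2.

S(f_1,f_2): lcm = x_1^2x_2. S = 7/6x_1x_2^2 - 4x_2^2x_3 - 2x_2x_3.
  leading term x_1x_2^2: subtract (7/36x_2)·f_2 from 7/6x_1x_2^2 - 4x_2^2x_3 - 2x_2x_3 → 49/36x_2^3 - 4x_2^2x_3 - 2x_2x_3
  leading term x_2^3: no divisor's leading term divides it; move 49/36x_2^3 to the remainder.
  leading term x_2^2x_3: no divisor's leading term divides it; move -4x_2^2x_3 to the remainder.
  leading term x_2x_3: no divisor's leading term divides it; move -2x_2x_3 to the remainder.
  remainder 49/36x_2^3 - 4x_2^2x_3 - 2x_2x_3 ≠ 0; add g_3 = 49/36x_2^3 - 4x_2^2x_3 - 2x_2x_3 to the basis.

S(f_1,g_3): leading monomials are coprime, so the S-polynomial reduces to 0 (Buchberger's first criterion).
S(f_2,g_3): lcm = x_1x_2^3. S = -7/6x_2^4 + 144/49x_1x_2^2x_3 + 72/49x_1x_2x_3.
  leading term x_2^4: subtract (-6/7x_2)·g_3 from -7/6x_2^4 + 144/49x_1x_2^2x_3 + 72/49x_1x_2x_3 → 144/49x_1x_2^2x_3 - 24/7x_2^3x_3 + 72/49x_1x_2x_3 - 12/7x_2^2x_3
  leading term x_1x_2^2x_3: subtract (24/49x_2x_3)·f_2 from 144/49x_1x_2^2x_3 - 24/7x_2^3x_3 + 72/49x_1x_2x_3 - 12/7x_2^2x_3 → 72/49x_1x_2x_3 - 12/7x_2^2x_3
  leading term x_1x_2x_3: subtract (12/49x_3)·f_2 from 72/49x_1x_2x_3 - 12/7x_2^2x_3 → 0
  remainder 0.

Every S-polynomial of the final basis reduces to 0, so we have a Gröbner basis.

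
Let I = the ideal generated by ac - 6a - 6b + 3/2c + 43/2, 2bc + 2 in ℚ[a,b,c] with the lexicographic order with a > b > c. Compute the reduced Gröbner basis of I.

The reduced Gröbner basis is the canonical form of the ideal for this ordering.

f_1 = ac - 6a - 6b + 3/2c + 43/2, LT = ac.
f_2 = 2bc + 2, LT = bc.

S(f_1,f_2): lcm = abc. S = -6ab - a - 6b² + 3/2bc + 43/2b.
  leading term ab: no divisor's leading term divides it; move -6ab to the remainder.
  leading term a: no divisor's leading term divides it; move -a to the remainder.
  leading term b²: no divisor's leading term divides it; move -6b² to the remainder.
  leading term bc: subtract (¾)·f_2 from 3/2bc + 43/2b → 43/2b - 3/2
  leading term b: no divisor's leading term divides it; move 43/2b to the remainder.
  leading term 1: no divisor's leading term divides it; move -3/2 to the remainder.
  remainder -6ab - a - 6b² + 43/2b - 3/2 ≠ 0; add g_3 = -6ab - a - 6b² + 43/2b - 3/2 to the basis.

The other S-polynomials (S(f_1,g_3), S(f_2,g_3)) all reduce to 0 modulo the current basis, so we have a Gröbner basis.

G = {ab + ⅙a + b² - 43/12b + ¼, ac - 6a - 6b + 3/2c + 43/2, bc + 1}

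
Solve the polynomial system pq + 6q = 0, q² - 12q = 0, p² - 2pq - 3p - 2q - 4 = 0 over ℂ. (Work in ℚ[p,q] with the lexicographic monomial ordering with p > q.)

{(-1, 0), (4, 0)}

Compute a lex Gröbner basis by Buchberger's algorithm.
f_1 = pq + 6q, LT = pq.
f_2 = q² - 12q, LT = q².
f_3 = p² - 2pq - 3p - 2q - 4, LT = p².

S(f_1,f_2): lcm = pq². S = 12pq + 6q².
  leading term pq: subtract (12)·f_1 from 12pq + 6q² → 6q² - 72q
  leading term q²: subtract (6)·f_2 from 6q² - 72q → 0
  remainder 0.

S(f_1,f_3): lcm = p²q. S = 2pq² + 9pq + 2q² + 4q.
  leading term pq²: subtract (2q)·f_1 from 2pq² + 9pq + 2q² + 4q → 9pq - 10q² + 4q
  leading term pq: subtract (9)·f_1 from 9pq - 10q² + 4q → -10q² - 50q
  leading term q²: subtract (-10)·f_2 from -10q² - 50q → -170q
  leading term q: no divisor's leading term divides it; move -170q to the remainder.
  remainder -170q ≠ 0; add h_4 = -170q to the basis.

S(f_2,f_3): leading monomials are coprime, so the S-polynomial reduces to 0 (Buchberger's first criterion).
S(f_1,h_4): lcm = pq. S = 6q.
  leading term q: subtract (-3/85)·h_4 from 6q → 0
  remainder 0.

S(f_2,h_4): lcm = q². S = -12q.
  leading term q: subtract (6/85)·h_4 from -12q → 0
  remainder 0.

S(f_3,h_4): leading monomials are coprime, so the S-polynomial reduces to 0 (Buchberger's first criterion).
Every S-polynomial of the final basis reduces to 0, so we have a Gröbner basis.
Inter-reduce: drop elements whose leading term is divisible by another's, tail-reduce, and make monic.
Reduced Gröbner basis: {p² - 3p - 4, q}.

A lex Gröbner basis eliminates variables successively. Here q depends only on q, with roots {0}; lifting each root through the earlier basis elements recovers the full solutions.
  q = 0: the earlier basis element becomes p² - 3p - 4 = 0, giving p = -1, 4 — points (-1, 0), (4, 0).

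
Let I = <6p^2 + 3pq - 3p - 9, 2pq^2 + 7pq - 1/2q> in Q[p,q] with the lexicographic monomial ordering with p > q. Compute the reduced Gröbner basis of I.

The reduced Gröbner basis is the canonical form of the ideal for this ordering.

f_1 = 6p^2 + 3pq - 3p - 9, LT = p^2.
f_2 = 2pq^2 + 7pq - 1/2q, LT = pq^2.

S(f_1,f_2): lcm = p^2q^2. S = -7/2p^2q + 1/2pq^3 - 1/2pq^2 + 1/4pq - 3/2q^2.
  leading term p^2q: subtract (-7/12q)·f_1 from -7/2p^2q + 1/2pq^3 - 1/2pq^2 + 1/4pq - 3/2q^2 → 1/2pq^3 + 5/4pq^2 - 3/2pq - 3/2q^2 - 21/4q
  leading term pq^3: subtract (1/4q)·f_2 from 1/2pq^3 + 5/4pq^2 - 3/2pq - 3/2q^2 - 21/4q → -1/2pq^2 - 3/2pq - 11/8q^2 - 21/4q
  leading term pq^2: subtract (-1/4)·f_2 from -1/2pq^2 - 3/2pq - 11/8q^2 - 21/4q → 1/4pq - 11/8q^2 - 43/8q
  leading term pq: no divisor's leading term divides it; move 1/4pq to the remainder.
  leading term q^2: no divisor's leading term divides it; move -11/8q^2 to the remainder.
  leading term q: no divisor's leading term divides it; move -43/8q to the remainder.
  remainder 1/4pq - 11/8q^2 - 43/8q ≠ 0; add g_3 = 1/4pq - 11/8q^2 - 43/8q to the basis.

S(f_1,g_3): lcm = p^2q. S = 6pq^2 + 21pq - 3/2q.
  leading term pq^2: subtract (3)·f_2 from 6pq^2 + 21pq - 3/2q → 0
  remainder 0.

S(f_2,g_3): lcm = pq^2. S = 7/2pq + 11/2q^3 + 43/2q^2 - 1/4q.
  leading term pq: subtract (14)·g_3 from 7/2pq + 11/2q^3 + 43/2q^2 - 1/4q → 11/2q^3 + 163/4q^2 + 75q
  leading term q^3: no divisor's leading term divides it; move 11/2q^3 to the remainder.
  leading term q^2: no divisor's leading term divides it; move 163/4q^2 to the remainder.
  leading term q: no divisor's leading term divides it; move 75q to the remainder.
  remainder 11/2q^3 + 163/4q^2 + 75q ≠ 0; add g_4 = 11/2q^3 + 163/4q^2 + 75q to the basis.

S(f_1,g_4): leading monomials are coprime, so the S-polynomial reduces to 0 (Buchberger's first criterion).
S(f_2,g_4): lcm = pq^3. S = -43/11pq^2 - 150/11pq - 1/4q^2.
  leading term pq^2: subtract (-43/22)·f_2 from -43/11pq^2 - 150/11pq - 1/4q^2 → 1/22pq - 1/4q^2 - 43/44q
  leading term pq: subtract (2/11)·g_3 from 1/22pq - 1/4q^2 - 43/44q → 0
  remainder 0.

S(g_3,g_4): lcm = pq^3. S = -163/22pq^2 - 150/11pq - 11/2q^4 - 43/2q^3.
  leading term pq^2: subtract (-163/44)·f_2 from -163/22pq^2 - 150/11pq - 11/2q^4 - 43/2q^3 → 541/44pq - 11/2q^4 - 43/2q^3 - 163/88q
  leading term pq: subtract (541/11)·g_3 from 541/44pq - 11/2q^4 - 43/2q^3 - 163/88q → -11/2q^4 - 43/2q^3 + 541/8q^2 + 525/2q
  leading term q^4: subtract (-q)·g_4 from -11/2q^4 - 43/2q^3 + 541/8q^2 + 525/2q → 77/4q^3 + 1141/8q^2 + 525/2q
  leading term q^3: subtract (7/2)·g_4 from 77/4q^3 + 1141/8q^2 + 525/2q → 0
  remainder 0.

Every S-polynomial of the final basis reduces to 0, so we have a Gröbner basis.
Inter-reduce: drop elements whose leading term is divisible by another's, tail-reduce, and make monic.

G = {p^2 - 1/2p + 11/4q^2 + 43/4q - 3/2, pq - 11/2q^2 - 43/2q, q^3 + 163/22q^2 + 150/11q}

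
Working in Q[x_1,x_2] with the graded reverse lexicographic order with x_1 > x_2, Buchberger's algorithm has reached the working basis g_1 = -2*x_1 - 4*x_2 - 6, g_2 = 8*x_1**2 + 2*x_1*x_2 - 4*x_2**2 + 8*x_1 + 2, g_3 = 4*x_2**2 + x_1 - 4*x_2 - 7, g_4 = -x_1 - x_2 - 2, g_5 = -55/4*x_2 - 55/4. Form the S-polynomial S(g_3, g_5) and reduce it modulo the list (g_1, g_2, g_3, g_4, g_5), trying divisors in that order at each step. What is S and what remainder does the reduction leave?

lcm(LM(g_3), LM(g_5)) = x_2**2.
S = (lcm/LT(g_3))·g_3 − (lcm/LT(g_5))·g_5 = 1/4*x_1 - 2*x_2 - 7/4.
Reduce S modulo (g_1, g_2, g_3, g_4, g_5) in that order:
  leading term x_1: subtract (-1/8)·g_1 from 1/4*x_1 - 2*x_2 - 7/4 → -5/2*x_2 - 5/2
  leading term x_2: subtract (2/11)·g_5 from -5/2*x_2 - 5/2 → 0
The remainder is 0, so this S-polynomial contributes no new basis element.

S(g_3, g_5) = 1/4*x_1 - 2*x_2 - 7/4; remainder on division = 0.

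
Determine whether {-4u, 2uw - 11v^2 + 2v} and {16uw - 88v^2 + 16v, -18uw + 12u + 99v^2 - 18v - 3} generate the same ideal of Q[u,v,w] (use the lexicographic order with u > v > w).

No, the ideals differ.

Since reduced Gröbner bases are canonical representatives of ideals under a given ordering, it suffices to compute and compare them.
Buchberger on the first generating set:
f_1 = -4u, LT = u.
f_2 = 2uw - 11v^2 + 2v, LT = uw.

S(f_1,f_2): lcm = uw. S = 11/2v^2 - v.
  leading term v^2: no divisor's leading term divides it; move 11/2v^2 to the remainder.
  leading term v: no divisor's leading term divides it; move -v to the remainder.
  remainder 11/2v^2 - v ≠ 0; add g_3 = 11/2v^2 - v to the basis.

The other S-polynomials (S(f_1,g_3), S(f_2,g_3)) all reduce to 0 modulo the current basis, so we have a Gröbner basis.
Inter-reduce: drop elements whose leading term is divisible by another's, tail-reduce, and make monic.
Reduced Gröbner basis: {u, v^2 - 2/11v}.

Buchberger on the second generating set:
h_1 = 16uw - 88v^2 + 16v, LT = uw.
h_2 = -18uw + 12u + 99v^2 - 18v - 3, LT = uw.

S(h_1,h_2): lcm = uw. S = 2/3u - 1/6.
  leading term u: no divisor's leading term divides it; move 2/3u to the remainder.
  leading term 1: no divisor's leading term divides it; move -1/6 to the remainder.
  remainder 2/3u - 1/6 ≠ 0; add k_3 = 2/3u - 1/6 to the basis.

S(h_1,k_3): lcm = uw. S = -11/2v^2 + v + 1/4w.
  leading term v^2: no divisor's leading term divides it; move -11/2v^2 to the remainder.
  leading term v: no divisor's leading term divides it; move v to the remainder.
  leading term w: no divisor's leading term divides it; move 1/4w to the remainder.
  remainder -11/2v^2 + v + 1/4w ≠ 0; add k_4 = -11/2v^2 + v + 1/4w to the basis.

The other S-polynomials (S(h_2,k_3), S(h_1,k_4), S(h_2,k_4), S(k_3,k_4)) all reduce to 0 modulo the current basis, so we have a Gröbner basis.
Inter-reduce: drop elements whose leading term is divisible by another's, tail-reduce, and make monic.
Reduced Gröbner basis: {u - 1/4, v^2 - 2/11v - 1/22w}.

Since the reduced bases disagree, the two ideals are not the same.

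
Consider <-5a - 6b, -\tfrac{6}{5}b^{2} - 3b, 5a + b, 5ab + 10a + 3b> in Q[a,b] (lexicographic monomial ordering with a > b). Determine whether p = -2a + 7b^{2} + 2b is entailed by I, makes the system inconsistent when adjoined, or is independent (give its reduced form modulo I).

-2a + 7b^{2} + 2b lies in I (it reduces to 0).

First compute the reduced Gröbner basis of I by Buchberger's algorithm.
f_1 = -5a - 6b, LT = a.
f_2 = -\tfrac{6}{5}b^{2} - 3b, LT = b^{2}.
f_3 = 5a + b, LT = a.
f_4 = 5ab + 10a + 3b, LT = ab.

S(f_1,f_3): lcm = a. S = b.
  leading term b: no divisor's leading term divides it; move b to the remainder.
  remainder b ≠ 0; add h_5 = b to the basis.

The other S-polynomials (S(f_1,f_2), S(f_1,f_4), S(f_2,f_3), S(f_2,f_4), S(f_3,f_4), S(f_1,h_5), S(f_2,h_5), S(f_3,h_5), S(f_4,h_5)) all reduce to 0 modulo the current basis, so we have a Gröbner basis.
Inter-reduce: drop elements whose leading term is divisible by another's, tail-reduce, and make monic.
Reduced Gröbner basis: {a, b}.
Label its elements g_1 = a, g_2 = b.

Reduce p = -2a + 7b^{2} + 2b modulo G:
  leading term a: subtract (-2)·g_1 from -2a + 7b^{2} + 2b → 7b^{2} + 2b
  leading term b^{2}: subtract (7b)·g_2 from 7b^{2} + 2b → 2b
  leading term b: subtract (2)·g_2 from 2b → 0
  normal form = 0.
Since the normal form is 0, p ∈ I.

The remainder on division by a Gröbner basis is unique — it is the normal form.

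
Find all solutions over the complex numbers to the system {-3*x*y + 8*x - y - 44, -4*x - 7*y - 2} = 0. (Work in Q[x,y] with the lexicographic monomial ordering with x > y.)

{(3, -2), (-17/2, 32/7)}

Compute a lex Gröbner basis by Buchberger's algorithm.
f_1 = -3*x*y + 8*x - y - 44, LT = x*y.
f_2 = -4*x - 7*y - 2, LT = x.

S(f_1,f_2): lcm = x*y. S = -8/3*x - 7/4*y**2 - 1/6*y + 44/3.
  leading term x: subtract (2/3)·f_2 from -8/3*x - 7/4*y**2 - 1/6*y + 44/3 → -7/4*y**2 + 9/2*y + 16
  leading term y**2: no divisor's leading term divides it; move -7/4*y**2 to the remainder.
  leading term y: no divisor's leading term divides it; move 9/2*y to the remainder.
  leading term 1: no divisor's leading term divides it; move 16 to the remainder.
  remainder -7/4*y**2 + 9/2*y + 16 ≠ 0; add h_3 = -7/4*y**2 + 9/2*y + 16 to the basis.

S(f_1,h_3): lcm = x*y**2. S = -2/21*x*y + 64/7*x + 1/3*y**2 + 44/3*y.
  leading term x*y: subtract (2/63)·f_1 from -2/21*x*y + 64/7*x + 1/3*y**2 + 44/3*y → 80/9*x + 1/3*y**2 + 926/63*y + 88/63
  leading term x: subtract (-20/9)·f_2 from 80/9*x + 1/3*y**2 + 926/63*y + 88/63 → 1/3*y**2 - 6/7*y - 64/21
  leading term y**2: subtract (-4/21)·h_3 from 1/3*y**2 - 6/7*y - 64/21 → 0
  remainder 0.

S(f_2,h_3): leading monomials are coprime, so the S-polynomial reduces to 0 (Buchberger's first criterion).
Every S-polynomial of the final basis reduces to 0, so we have a Gröbner basis.
Inter-reduce: drop elements whose leading term is divisible by another's, tail-reduce, and make monic.
Reduced Gröbner basis: {x + 7/4*y + 1/2, y**2 - 18/7*y - 64/7}.

The lex basis is triangular: the last element involves only y. Solving y**2 - 18/7*y - 64/7 = 0 gives y ∈ {-2, 32/7}; substituting each value into the earlier elements determines the remaining variables.
  y = -2: the earlier basis element becomes x - 3 = 0, giving x = 3 — point (3, -2).
  y = 32/7: the earlier basis element becomes x + 17/2 = 0, giving x = -17/2 — point (-17/2, 32/7).
Check: every point annihilates each of the original generators.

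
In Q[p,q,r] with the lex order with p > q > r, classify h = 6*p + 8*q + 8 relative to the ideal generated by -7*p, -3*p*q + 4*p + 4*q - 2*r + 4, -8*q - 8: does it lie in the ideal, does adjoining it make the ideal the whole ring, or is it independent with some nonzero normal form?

First compute the reduced Gröbner basis of I by Buchberger's algorithm.
f_1 = -7*p, LT = p.
f_2 = -3*p*q + 4*p + 4*q - 2*r + 4, LT = p*q.
f_3 = -8*q - 8, LT = q.

S(f_1,f_2): lcm = p*q. S = 4/3*p + 4/3*q - 2/3*r + 4/3.
  reduce S modulo (f_1, f_2, f_3):
  remainder -2/3*r ≠ 0; add k_4 = -2/3*r to the basis.

The other S-polynomials (S(f_1,f_3), S(f_2,f_3), S(f_1,k_4), S(f_2,k_4), S(f_3,k_4)) all reduce to 0 modulo the current basis, so we have a Gröbner basis.
Inter-reduce: drop elements whose leading term is divisible by another's, tail-reduce, and make monic.
Reduced Gröbner basis: {p, q + 1, r}.
Label its elements g_1 = p, g_2 = q + 1, g_3 = r.

Reduce h = 6*p + 8*q + 8 modulo G:
  leading term p: subtract (6)·g_1 from 6*p + 8*q + 8 → 8*q + 8
  leading term q: subtract (8)·g_2 from 8*q + 8 → 0
  normal form = 0.
Since the normal form is 0, h ∈ I.

6*p + 8*q + 8 lies in I (it reduces to 0).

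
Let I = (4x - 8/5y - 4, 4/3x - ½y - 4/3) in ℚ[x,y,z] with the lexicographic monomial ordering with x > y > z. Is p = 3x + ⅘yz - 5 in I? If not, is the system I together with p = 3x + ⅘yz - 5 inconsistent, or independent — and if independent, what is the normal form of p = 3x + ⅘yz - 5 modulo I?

Adjoining 3x + ⅘yz - 5 makes the ideal the whole ring: the system is inconsistent.

First compute the reduced Gröbner basis of I by Buchberger's algorithm.
f_1 = 4x - 8/5y - 4, LT = x.
f_2 = 4/3x - ½y - 4/3, LT = x.

S(f_1,f_2): lcm = x. S = -1/40y.
  leading term y: no divisor's leading term divides it; move -1/40y to the remainder.
  remainder -1/40y ≠ 0; add h_3 = -1/40y to the basis.

The other S-polynomials (S(f_1,h_3), S(f_2,h_3)) all reduce to 0 modulo the current basis, so we have a Gröbner basis.
Inter-reduce: drop elements whose leading term is divisible by another's, tail-reduce, and make monic.
Reduced Gröbner basis: {x - 1, y}.
Label its elements g_1 = x - 1, g_2 = y.

Reduce p = 3x + ⅘yz - 5 modulo G:
  leading term x: subtract (3)·g_1 from 3x + ⅘yz - 5 → ⅘yz - 2
  leading term yz: subtract (⅘z)·g_2 from ⅘yz - 2 → -2
  leading term 1: no divisor's leading term divides it; move -2 to the remainder.
  normal form = -2.
The normal form is nonzero, so p ∉ I. Since p minus its normal form lies in I, I + (p) = I + (r) where r = -2; decide whether this ideal is the whole ring.
Here r = -2 is a nonzero constant, hence a unit: 1 ∈ I + (p), the Gröbner basis of I + (p) is {1}, and the enlarged system has no common solution — adjoining p is inconsistent.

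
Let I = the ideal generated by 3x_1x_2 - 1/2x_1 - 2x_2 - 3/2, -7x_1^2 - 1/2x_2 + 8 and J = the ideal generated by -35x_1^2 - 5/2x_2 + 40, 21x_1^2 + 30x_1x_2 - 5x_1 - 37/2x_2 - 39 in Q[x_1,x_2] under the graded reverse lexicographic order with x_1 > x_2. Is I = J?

Yes, the ideals are equal.

Two ideals are equal iff their reduced Gröbner bases coincide (the reduced basis is unique for a fixed ordering).
Buchberger on the first generating set:
f_1 = 3x_1x_2 - 1/2x_1 - 2x_2 - 3/2, LT = x_1x_2.
f_2 = -7x_1^2 - 1/2x_2 + 8, LT = x_1^2.

S(f_1,f_2): lcm = x_1^2x_2. S = -1/6x_1^2 - 2/3x_1x_2 - 1/14x_2^2 - 1/2x_1 + 8/7x_2.
  leading term x_1^2: subtract (1/42)·f_2 from -1/6x_1^2 - 2/3x_1x_2 - 1/14x_2^2 - 1/2x_1 + 8/7x_2 → -2/3x_1x_2 - 1/14x_2^2 - 1/2x_1 + 97/84x_2 - 4/21
  leading term x_1x_2: subtract (-2/9)·f_1 from -2/3x_1x_2 - 1/14x_2^2 - 1/2x_1 + 97/84x_2 - 4/21 → -1/14x_2^2 - 11/18x_1 + 179/252x_2 - 11/21
  leading term x_2^2: no divisor's leading term divides it; move -1/14x_2^2 to the remainder.
  leading term x_1: no divisor's leading term divides it; move -11/18x_1 to the remainder.
  leading term x_2: no divisor's leading term divides it; move 179/252x_2 to the remainder.
  leading term 1: no divisor's leading term divides it; move -11/21 to the remainder.
  remainder -1/14x_2^2 - 11/18x_1 + 179/252x_2 - 11/21 ≠ 0; add g_3 = -1/14x_2^2 - 11/18x_1 + 179/252x_2 - 11/21 to the basis.

S(f_1,g_3): lcm = x_1x_2^2. S = -77/9x_1^2 + 88/9x_1x_2 - 2/3x_2^2 - 22/3x_1 - 1/2x_2.
  leading term x_1^2: subtract (11/9)·f_2 from -77/9x_1^2 + 88/9x_1x_2 - 2/3x_2^2 - 22/3x_1 - 1/2x_2 → 88/9x_1x_2 - 2/3x_2^2 - 22/3x_1 + 1/9x_2 - 88/9
  leading term x_1x_2: subtract (88/27)·f_1 from 88/9x_1x_2 - 2/3x_2^2 - 22/3x_1 + 1/9x_2 - 88/9 → -2/3x_2^2 - 154/27x_1 + 179/27x_2 - 44/9
  leading term x_2^2: subtract (28/3)·g_3 from -2/3x_2^2 - 154/27x_1 + 179/27x_2 - 44/9 → 0
  remainder 0.

S(f_2,g_3): leading monomials are coprime, so the S-polynomial reduces to 0 (Buchberger's first criterion).
Every S-polynomial of the final basis reduces to 0, so we have a Gröbner basis.
Inter-reduce: drop elements whose leading term is divisible by another's, tail-reduce, and make monic.
Reduced Gröbner basis: {x_1^2 + 1/14x_2 - 8/7, x_1x_2 - 1/6x_1 - 2/3x_2 - 1/2, x_2^2 + 77/9x_1 - 179/18x_2 + 22/3}.

Buchberger on the second generating set:
h_1 = -35x_1^2 - 5/2x_2 + 40, LT = x_1^2.
h_2 = 21x_1^2 + 30x_1x_2 - 5x_1 - 37/2x_2 - 39, LT = x_1^2.

S(h_1,h_2): lcm = x_1^2. S = -10/7x_1x_2 + 5/21x_1 + 20/21x_2 + 5/7.
  leading term x_1x_2: no divisor's leading term divides it; move -10/7x_1x_2 to the remainder.
  leading term x_1: no divisor's leading term divides it; move 5/21x_1 to the remainder.
  leading term x_2: no divisor's leading term divides it; move 20/21x_2 to the remainder.
  leading term 1: no divisor's leading term divides it; move 5/7 to the remainder.
  remainder -10/7x_1x_2 + 5/21x_1 + 20/21x_2 + 5/7 ≠ 0; add k_3 = -10/7x_1x_2 + 5/21x_1 + 20/21x_2 + 5/7 to the basis.

S(h_1,k_3): lcm = x_1^2x_2. S = 1/6x_1^2 + 2/3x_1x_2 + 1/14x_2^2 + 1/2x_1 - 8/7x_2.
  leading term x_1^2: subtract (-1/210)·h_1 from 1/6x_1^2 + 2/3x_1x_2 + 1/14x_2^2 + 1/2x_1 - 8/7x_2 → 2/3x_1x_2 + 1/14x_2^2 + 1/2x_1 - 97/84x_2 + 4/21
  leading term x_1x_2: subtract (-7/15)·k_3 from 2/3x_1x_2 + 1/14x_2^2 + 1/2x_1 - 97/84x_2 + 4/21 → 1/14x_2^2 + 11/18x_1 - 179/252x_2 + 11/21
  leading term x_2^2: no divisor's leading term divides it; move 1/14x_2^2 to the remainder.
  leading term x_1: no divisor's leading term divides it; move 11/18x_1 to the remainder.
  leading term x_2: no divisor's leading term divides it; move -179/252x_2 to the remainder.
  leading term 1: no divisor's leading term divides it; move 11/21 to the remainder.
  remainder 1/14x_2^2 + 11/18x_1 - 179/252x_2 + 11/21 ≠ 0; add k_4 = 1/14x_2^2 + 11/18x_1 - 179/252x_2 + 11/21 to the basis.

S(h_2,k_3): lcm = x_1^2x_2. S = 10/7x_1x_2^2 + 1/6x_1^2 + 3/7x_1x_2 - 37/42x_2^2 + 1/2x_1 - 13/7x_2.
  leading term x_1x_2^2: subtract (-x_2)·k_3 from 10/7x_1x_2^2 + 1/6x_1^2 + 3/7x_1x_2 - 37/42x_2^2 + 1/2x_1 - 13/7x_2 → 1/6x_1^2 + 2/3x_1x_2 + 1/14x_2^2 + 1/2x_1 - 8/7x_2
  leading term x_1^2: subtract (-1/210)·h_1 from 1/6x_1^2 + 2/3x_1x_2 + 1/14x_2^2 + 1/2x_1 - 8/7x_2 → 2/3x_1x_2 + 1/14x_2^2 + 1/2x_1 - 97/84x_2 + 4/21
  leading term x_1x_2: subtract (-7/15)·k_3 from 2/3x_1x_2 + 1/14x_2^2 + 1/2x_1 - 97/84x_2 + 4/21 → 1/14x_2^2 + 11/18x_1 - 179/252x_2 + 11/21
  leading term x_2^2: subtract (1)·k_4 from 1/14x_2^2 + 11/18x_1 - 179/252x_2 + 11/21 → 0
  remainder 0.

S(h_1,k_4): leading monomials are coprime, so the S-polynomial reduces to 0 (Buchberger's first criterion).
S(h_2,k_4): leading monomials are coprime, so the S-polynomial reduces to 0 (Buchberger's first criterion).
S(k_3,k_4): lcm = x_1x_2^2. S = -77/9x_1^2 + 88/9x_1x_2 - 2/3x_2^2 - 22/3x_1 - 1/2x_2.
  leading term x_1^2: subtract (11/45)·h_1 from -77/9x_1^2 + 88/9x_1x_2 - 2/3x_2^2 - 22/3x_1 - 1/2x_2 → 88/9x_1x_2 - 2/3x_2^2 - 22/3x_1 + 1/9x_2 - 88/9
  leading term x_1x_2: subtract (-308/45)·k_3 from 88/9x_1x_2 - 2/3x_2^2 - 22/3x_1 + 1/9x_2 - 88/9 → -2/3x_2^2 - 154/27x_1 + 179/27x_2 - 44/9
  leading term x_2^2: subtract (-28/3)·k_4 from -2/3x_2^2 - 154/27x_1 + 179/27x_2 - 44/9 → 0
  remainder 0.

Every S-polynomial of the final basis reduces to 0, so we have a Gröbner basis.
Inter-reduce: drop elements whose leading term is divisible by another's, tail-reduce, and make monic.
Reduced Gröbner basis: {x_1^2 + 1/14x_2 - 8/7, x_1x_2 - 1/6x_1 - 2/3x_2 - 1/2, x_2^2 + 77/9x_1 - 179/18x_2 + 22/3}.

These coincide, so the ideals are equal.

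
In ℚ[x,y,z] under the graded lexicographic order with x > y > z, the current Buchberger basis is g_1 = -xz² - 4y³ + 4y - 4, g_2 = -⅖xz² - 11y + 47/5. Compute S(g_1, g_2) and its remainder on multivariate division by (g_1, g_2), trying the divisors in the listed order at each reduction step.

lcm(LM(g_1), LM(g_2)) = xz².
S = (lcm/LT(g_1))·g_1 − (lcm/LT(g_2))·g_2 = 4y³ - 63/2y + 55/2.
Reduce S modulo (g_1, g_2) in that order:
  leading term y³: no divisor's leading term divides it; move 4y³ to the remainder.
  leading term y: no divisor's leading term divides it; move -63/2y to the remainder.
  leading term 1: no divisor's leading term divides it; move 55/2 to the remainder.
The remainder 4y³ - 63/2y + 55/2 is nonzero, so it would be added as the next basis element.

S(g_1, g_2) = 4y³ - 63/2y + 55/2; remainder on division = 4y³ - 63/2y + 55/2.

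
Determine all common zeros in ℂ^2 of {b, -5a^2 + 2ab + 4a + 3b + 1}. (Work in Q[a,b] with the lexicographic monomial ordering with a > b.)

{(-1/5, 0), (1, 0)}

Compute a lex Gröbner basis by Buchberger's algorithm.
f_1 = b, LT = b.
f_2 = -5a^2 + 2ab + 4a + 3b + 1, LT = a^2.

S(f_1,f_2): leading monomials are coprime, so the S-polynomial reduces to 0 (Buchberger's first criterion).
Every S-polynomial of the final basis reduces to 0, so we have a Gröbner basis.
Inter-reduce: drop elements whose leading term is divisible by another's, tail-reduce, and make monic.
Reduced Gröbner basis: {a^2 - 4/5a - 1/5, b}.

A lex Gröbner basis eliminates variables successively. Here b depends only on b, with roots {0}; lifting each root through the earlier basis elements recovers the full solutions.
  b = 0: the earlier basis element becomes a^2 - 4/5a - 1/5 = 0, giving a = -1/5, 1 — points (-1/5, 0), (1, 0).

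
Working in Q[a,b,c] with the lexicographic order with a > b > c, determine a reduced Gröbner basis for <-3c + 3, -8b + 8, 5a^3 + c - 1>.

G = {a^3, b - 1, c - 1}

f_1 = -3c + 3, LT = c.
f_2 = -8b + 8, LT = b.
f_3 = 5a^3 + c - 1, LT = a^3.

The S-polynomials (S(f_1,f_2), S(f_1,f_3), S(f_2,f_3)) all reduce to 0 modulo the current basis, so we have a Gröbner basis.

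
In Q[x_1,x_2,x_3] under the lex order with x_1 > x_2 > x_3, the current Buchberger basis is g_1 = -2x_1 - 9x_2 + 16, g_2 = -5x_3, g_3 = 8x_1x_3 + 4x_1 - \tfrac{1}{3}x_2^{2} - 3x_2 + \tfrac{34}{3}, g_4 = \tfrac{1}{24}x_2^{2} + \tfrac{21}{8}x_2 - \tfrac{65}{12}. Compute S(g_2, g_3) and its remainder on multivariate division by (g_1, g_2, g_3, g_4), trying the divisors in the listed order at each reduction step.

lcm(LM(g_2), LM(g_3)) = x_1x_3.
S = (lcm/LT(g_2))·g_2 − (lcm/LT(g_3))·g_3 = -\tfrac{1}{2}x_1 + \tfrac{1}{24}x_2^{2} + \tfrac{3}{8}x_2 - \tfrac{17}{12}.
Reduce S modulo (g_1, g_2, g_3, g_4) in that order:
  leading term x_1: subtract (\tfrac{1}{4})·g_1 from -\tfrac{1}{2}x_1 + \tfrac{1}{24}x_2^{2} + \tfrac{3}{8}x_2 - \tfrac{17}{12} → \tfrac{1}{24}x_2^{2} + \tfrac{21}{8}x_2 - \tfrac{65}{12}
  leading term x_2^{2}: subtract (1)·g_4 from \tfrac{1}{24}x_2^{2} + \tfrac{21}{8}x_2 - \tfrac{65}{12} → 0
The remainder is 0, so this S-polynomial contributes no new basis element.

S(g_2, g_3) = -\tfrac{1}{2}x_1 + \tfrac{1}{24}x_2^{2} + \tfrac{3}{8}x_2 - \tfrac{17}{12}; remainder on division = 0.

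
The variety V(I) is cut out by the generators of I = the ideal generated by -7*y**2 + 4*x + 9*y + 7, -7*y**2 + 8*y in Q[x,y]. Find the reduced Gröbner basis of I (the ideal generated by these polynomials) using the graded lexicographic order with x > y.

f_1 = -7*y**2 + 4*x + 9*y + 7, LT = y**2.
f_2 = -7*y**2 + 8*y, LT = y**2.

S(f_1,f_2): lcm = y**2. S = -4/7*x - 1/7*y - 1.
  reduce S modulo (f_1, f_2):
  remainder -4/7*x - 1/7*y - 1 ≠ 0; add g_3 = -4/7*x - 1/7*y - 1 to the basis.

The other S-polynomials (S(f_1,g_3), S(f_2,g_3)) all reduce to 0 modulo the current basis, so we have a Gröbner basis.
Inter-reduce: drop elements whose leading term is divisible by another's, tail-reduce, and make monic.

G = {y**2 - 8/7*y, x + 1/4*y + 7/4}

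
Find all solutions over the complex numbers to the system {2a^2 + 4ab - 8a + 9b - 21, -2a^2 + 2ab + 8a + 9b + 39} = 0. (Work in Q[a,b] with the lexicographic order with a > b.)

Compute a lex Gröbner basis by Buchberger's algorithm.
f_1 = 2a^2 + 4ab - 8a + 9b - 21, LT = a^2.
f_2 = -2a^2 + 2ab + 8a + 9b + 39, LT = a^2.

S(f_1,f_2): lcm = a^2. S = 3ab + 9b + 9.
  leading term ab: no divisor's leading term divides it; move 3ab to the remainder.
  leading term b: no divisor's leading term divides it; move 9b to the remainder.
  leading term 1: no divisor's leading term divides it; move 9 to the remainder.
  remainder 3ab + 9b + 9 ≠ 0; add h_3 = 3ab + 9b + 9 to the basis.

S(f_1,h_3): lcm = a^2b. S = 2ab^2 - 7ab - 3a + 9/2b^2 - 21/2b.
  leading term ab^2: subtract (2/3b)·h_3 from 2ab^2 - 7ab - 3a + 9/2b^2 - 21/2b → -7ab - 3a - 3/2b^2 - 33/2b
  leading term ab: subtract (-7/3)·h_3 from -7ab - 3a - 3/2b^2 - 33/2b → -3a - 3/2b^2 + 9/2b + 21
  leading term a: no divisor's leading term divides it; move -3a to the remainder.
  leading term b^2: no divisor's leading term divides it; move -3/2b^2 to the remainder.
  leading term b: no divisor's leading term divides it; move 9/2b to the remainder.
  leading term 1: no divisor's leading term divides it; move 21 to the remainder.
  remainder -3a - 3/2b^2 + 9/2b + 21 ≠ 0; add h_4 = -3a - 3/2b^2 + 9/2b + 21 to the basis.

S(h_3,h_4): lcm = ab. S = -1/2b^3 + 3/2b^2 + 10b + 3.
  leading term b^3: no divisor's leading term divides it; move -1/2b^3 to the remainder.
  leading term b^2: no divisor's leading term divides it; move 3/2b^2 to the remainder.
  leading term b: no divisor's leading term divides it; move 10b to the remainder.
  leading term 1: no divisor's leading term divides it; move 3 to the remainder.
  remainder -1/2b^3 + 3/2b^2 + 10b + 3 ≠ 0; add h_5 = -1/2b^3 + 3/2b^2 + 10b + 3 to the basis.

The other S-polynomials (S(f_2,h_3), S(f_1,h_4), S(f_2,h_4), S(f_1,h_5), S(f_2,h_5), S(h_3,h_5), S(h_4,h_5)) all reduce to 0 modulo the current basis, so we have a Gröbner basis.
Inter-reduce: drop elements whose leading term is divisible by another's, tail-reduce, and make monic.
Reduced Gröbner basis: {a + 1/2b^2 - 3/2b - 7, b^3 - 3b^2 - 20b - 6}.

Elimination: the polynomial b^3 - 3b^2 - 20b - 6 lies in the elimination ideal for b, so b ∈ {-3, 3 + sqrt(11), 3 - sqrt(11)}. For each such b, the remaining basis elements (now univariate) give the rest of the solution.
  b = -3: the earlier basis element becomes a + 2 = 0, giving a = -2 — point (-2, -3).
  b = 3 + sqrt(11): the earlier basis element becomes a - 3/2 + 3*sqrt(11)/2 = 0, giving a = 3/2 - 3*sqrt(11)/2 — point (3/2 - 3*sqrt(11)/2, 3 + sqrt(11)).
  b = 3 - sqrt(11): the earlier basis element becomes a - 3*sqrt(11)/2 - 3/2 = 0, giving a = 3/2 + 3*sqrt(11)/2 — point (3/2 + 3*sqrt(11)/2, 3 - sqrt(11)).
Each listed point satisfies every original equation (direct substitution).
This is the nonlinear analogue of row-reducing a linear system.

{(-2, -3), (3/2 - 3*sqrt(11)/2, 3 + sqrt(11)), (3/2 + 3*sqrt(11)/2, 3 - sqrt(11))}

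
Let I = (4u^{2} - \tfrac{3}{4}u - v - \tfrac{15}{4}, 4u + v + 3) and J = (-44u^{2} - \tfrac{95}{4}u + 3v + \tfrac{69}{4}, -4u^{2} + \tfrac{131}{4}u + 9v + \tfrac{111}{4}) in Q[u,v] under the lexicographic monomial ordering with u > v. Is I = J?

Yes, the ideals are equal.

Two ideals are equal iff their reduced Gröbner bases coincide (the reduced basis is unique for a fixed ordering).
Buchberger on the first generating set:
f_1 = 4u^{2} - \tfrac{3}{4}u - v - \tfrac{15}{4}, LT = u^{2}.
f_2 = 4u + v + 3, LT = u.

S(f_1,f_2): lcm = u^{2}. S = -\tfrac{1}{4}uv - \tfrac{15}{16}u - \tfrac{1}{4}v - \tfrac{15}{16}.
  reduce S modulo (f_1, f_2):
  remainder \tfrac{1}{16}v^{2} + \tfrac{11}{64}v - \tfrac{15}{64} ≠ 0; add g_3 = \tfrac{1}{16}v^{2} + \tfrac{11}{64}v - \tfrac{15}{64} to the basis.

The other S-polynomials (S(f_1,g_3), S(f_2,g_3)) all reduce to 0 modulo the current basis, so we have a Gröbner basis.
Inter-reduce: drop elements whose leading term is divisible by another's, tail-reduce, and make monic.
Reduced Gröbner basis: {u + \tfrac{1}{4}v + \tfrac{3}{4}, v^{2} + \tfrac{11}{4}v - \tfrac{15}{4}}.

Buchberger on the second generating set:
h_1 = -44u^{2} - \tfrac{95}{4}u + 3v + \tfrac{69}{4}, LT = u^{2}.
h_2 = -4u^{2} + \tfrac{131}{4}u + 9v + \tfrac{111}{4}, LT = u^{2}.

S(h_1,h_2): lcm = u^{2}. S = \tfrac{96}{11}u + \tfrac{24}{11}v + \tfrac{72}{11}.
  reduce S modulo (h_1, h_2):
  remainder \tfrac{96}{11}u + \tfrac{24}{11}v + \tfrac{72}{11} ≠ 0; add k_3 = \tfrac{96}{11}u + \tfrac{24}{11}v + \tfrac{72}{11} to the basis.

S(h_1,k_3): lcm = u^{2}. S = -\tfrac{1}{4}uv - \tfrac{37}{176}u - \tfrac{3}{44}v - \tfrac{69}{176}.
  reduce S modulo (h_1, h_2, k_3):
  remainder \tfrac{1}{16}v^{2} + \tfrac{11}{64}v - \tfrac{15}{64} ≠ 0; add k_4 = \tfrac{1}{16}v^{2} + \tfrac{11}{64}v - \tfrac{15}{64} to the basis.

The other S-polynomials (S(h_2,k_3), S(h_1,k_4), S(h_2,k_4), S(k_3,k_4)) all reduce to 0 modulo the current basis, so we have a Gröbner basis.
Inter-reduce: drop elements whose leading term is divisible by another's, tail-reduce, and make monic.
Reduced Gröbner basis: {u + \tfrac{1}{4}v + \tfrac{3}{4}, v^{2} + \tfrac{11}{4}v - \tfrac{15}{4}}.

Same reduced basis, so the two generating sets span the same ideal.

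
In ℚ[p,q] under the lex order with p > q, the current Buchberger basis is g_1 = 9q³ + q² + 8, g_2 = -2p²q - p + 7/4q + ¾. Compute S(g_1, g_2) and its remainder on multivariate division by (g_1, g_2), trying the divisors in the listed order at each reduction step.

S(g_1, g_2) = 1/9p²q² + 8/9p² - ½pq² + ⅞q³ + ⅜q²; remainder on division = 8/9p² - ½pq² - 1/18pq + ⅜q² + 1/24q - 7/9.

lcm(LM(g_1), LM(g_2)) = p²q³.
S = (lcm/LT(g_1))·g_1 − (lcm/LT(g_2))·g_2 = 1/9p²q² + 8/9p² - ½pq² + ⅞q³ + ⅜q².
Reduce S modulo (g_1, g_2) in that order:
  leading term p²q²: subtract (-1/18q)·g_2 from 1/9p²q² + 8/9p² - ½pq² + ⅞q³ + ⅜q² → 8/9p² - ½pq² - 1/18pq + ⅞q³ + 17/36q² + 1/24q
  leading term p²: no divisor's leading term divides it; move 8/9p² to the remainder.
  leading term pq²: no divisor's leading term divides it; move -½pq² to the remainder.
  leading term pq: no divisor's leading term divides it; move -1/18pq to the remainder.
  leading term q³: subtract (7/72)·g_1 from ⅞q³ + 17/36q² + 1/24q → ⅜q² + 1/24q - 7/9
  leading term q²: no divisor's leading term divides it; move ⅜q² to the remainder.
  leading term q: no divisor's leading term divides it; move 1/24q to the remainder.
  leading term 1: no divisor's leading term divides it; move -7/9 to the remainder.
The remainder 8/9p² - ½pq² - 1/18pq + ⅜q² + 1/24q - 7/9 is nonzero, so it would be added as the next basis element.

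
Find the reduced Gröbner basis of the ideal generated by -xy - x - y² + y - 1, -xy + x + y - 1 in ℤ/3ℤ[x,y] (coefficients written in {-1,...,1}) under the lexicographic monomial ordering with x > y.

Buchberger's algorithm terminates because the ascending chain of leading-term ideals stabilizes.

f_1 = -xy - x - y² + y - 1, LT = xy.
f_2 = -xy + x + y - 1, LT = xy.

S(f_1,f_2): lcm = xy. S = -x + y².
  leading term x: no divisor's leading term divides it; move -x to the remainder.
  leading term y²: no divisor's leading term divides it; move y² to the remainder.
  remainder -x + y² ≠ 0; add g_3 = -x + y² to the basis.

S(f_1,g_3): lcm = xy. S = x + y³ + y² - y + 1.
  leading term x: subtract (-1)·g_3 from x + y³ + y² - y + 1 → y³ - y² - y + 1
  leading term y³: no divisor's leading term divides it; move y³ to the remainder.
  leading term y²: no divisor's leading term divides it; move -y² to the remainder.
  leading term y: no divisor's leading term divides it; move -y to the remainder.
  leading term 1: no divisor's leading term divides it; move 1 to the remainder.
  remainder y³ - y² - y + 1 ≠ 0; add g_4 = y³ - y² - y + 1 to the basis.

The other S-polynomials (S(f_2,g_3), S(f_1,g_4), S(f_2,g_4), S(g_3,g_4)) all reduce to 0 modulo the current basis, so we have a Gröbner basis.
Inter-reduce: drop elements whose leading term is divisible by another's, tail-reduce, and make monic.

G = {x - y², y³ - y² - y + 1}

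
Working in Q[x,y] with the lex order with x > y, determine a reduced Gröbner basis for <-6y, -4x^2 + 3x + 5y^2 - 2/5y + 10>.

G = {x^2 - 3/4x - 5/2, y}

f_1 = -6y, LT = y.
f_2 = -4x^2 + 3x + 5y^2 - 2/5y + 10, LT = x^2.

The S-polynomials (S(f_1,f_2)) all reduce to 0 modulo the current basis, so we have a Gröbner basis.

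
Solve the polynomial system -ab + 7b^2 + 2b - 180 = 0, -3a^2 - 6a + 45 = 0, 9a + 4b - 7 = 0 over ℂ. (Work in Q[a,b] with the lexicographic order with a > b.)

Compute a lex Gröbner basis by Buchberger's algorithm.
f_1 = -ab + 7b^2 + 2b - 180, LT = ab.
f_2 = -3a^2 - 6a + 45, LT = a^2.
f_3 = 9a + 4b - 7, LT = a.

S(f_1,f_2): lcm = a^2b. S = -7ab^2 - 4ab + 180a + 15b.
  leading term ab^2: subtract (7b)·f_1 from -7ab^2 - 4ab + 180a + 15b → -4ab + 180a - 49b^3 - 14b^2 + 1275b
  leading term ab: subtract (4)·f_1 from -4ab + 180a - 49b^3 - 14b^2 + 1275b → 180a - 49b^3 - 42b^2 + 1267b + 720
  leading term a: subtract (20)·f_3 from 180a - 49b^3 - 42b^2 + 1267b + 720 → -49b^3 - 42b^2 + 1187b + 860
  leading term b^3: no divisor's leading term divides it; move -49b^3 to the remainder.
  leading term b^2: no divisor's leading term divides it; move -42b^2 to the remainder.
  leading term b: no divisor's leading term divides it; move 1187b to the remainder.
  leading term 1: no divisor's leading term divides it; move 860 to the remainder.
  remainder -49b^3 - 42b^2 + 1187b + 860 ≠ 0; add h_4 = -49b^3 - 42b^2 + 1187b + 860 to the basis.

S(f_1,f_3): lcm = ab. S = -67/9b^2 - 11/9b + 180.
  leading term b^2: no divisor's leading term divides it; move -67/9b^2 to the remainder.
  leading term b: no divisor's leading term divides it; move -11/9b to the remainder.
  leading term 1: no divisor's leading term divides it; move 180 to the remainder.
  remainder -67/9b^2 - 11/9b + 180 ≠ 0; add h_5 = -67/9b^2 - 11/9b + 180 to the basis.

S(f_2,f_3): lcm = a^2. S = -4/9ab + 25/9a - 15.
  leading term ab: subtract (4/9)·f_1 from -4/9ab + 25/9a - 15 → 25/9a - 28/9b^2 - 8/9b + 65
  leading term a: subtract (25/81)·f_3 from 25/9a - 28/9b^2 - 8/9b + 65 → -28/9b^2 - 172/81b + 5440/81
  leading term b^2: subtract (28/67)·h_5 from -28/9b^2 - 172/81b + 5440/81 → -8752/5427b - 43760/5427
  leading term b: no divisor's leading term divides it; move -8752/5427b to the remainder.
  leading term 1: no divisor's leading term divides it; move -43760/5427 to the remainder.
  remainder -8752/5427b - 43760/5427 ≠ 0; add h_6 = -8752/5427b - 43760/5427 to the basis.

The other S-polynomials (S(f_1,h_4), S(f_2,h_4), S(f_3,h_4), S(f_1,h_5), S(f_2,h_5), S(f_3,h_5), S(h_4,h_5), S(f_1,h_6), S(f_2,h_6), S(f_3,h_6), S(h_4,h_6), S(h_5,h_6)) all reduce to 0 modulo the current basis, so we have a Gröbner basis.
Inter-reduce: drop elements whose leading term is divisible by another's, tail-reduce, and make monic.
Reduced Gröbner basis: {a - 3, b + 5}.

Elimination: the polynomial b + 5 lies in the elimination ideal for b, so b ∈ {-5}. For each such b, the remaining basis elements (now univariate) give the rest of the solution.
  b = -5: the earlier basis element becomes a - 3 = 0, giving a = 3 — point (3, -5).
Check: every point annihilates each of the original generators.

{(3, -5)}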